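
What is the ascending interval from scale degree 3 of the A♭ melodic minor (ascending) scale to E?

augmented third

Scale degree 3 of Ab melodic minor (ascending) is Cb.
Cb up to E: letters C→E make it a third; 5 semitones makes it augmented.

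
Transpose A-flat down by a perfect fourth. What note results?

Eb

A fourth below A lands on the letter E.
A perfect fourth spans 5 semitones, so Ab moves to pitch class 3. On the letter E that is Eb.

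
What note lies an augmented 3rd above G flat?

B

A third above G lands on the letter B.
An augmented third spans 5 semitones, so Gb moves to pitch class 11. On the letter B that is B.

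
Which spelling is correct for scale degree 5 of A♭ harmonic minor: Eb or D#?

Eb

Each scale degree takes a distinct letter name. Degree 5 of a scale on A must use the letter E.
Eb and D# are enharmonically the same pitch, but only Eb uses the letter E, so it is the correct spelling here.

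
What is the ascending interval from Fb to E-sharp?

Counting letters F–G–A–B–C–D–E gives a seventh.
Fb→E# = 13 semitones, 2 wider than the major seventh (11), so doubly augmented.

doubly augmented seventh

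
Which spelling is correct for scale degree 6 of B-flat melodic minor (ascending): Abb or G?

G

Each scale degree takes a distinct letter name. Degree 6 of a scale on B must use the letter G.
G and Abb are enharmonically the same pitch, but only G uses the letter G, so it is the correct spelling here.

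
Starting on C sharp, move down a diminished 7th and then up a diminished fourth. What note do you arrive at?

A diminished seventh down from C# is D## (letter D, 9 semitones down).
A diminished fourth up from D## is G# (letter G, 4 semitones up).

G#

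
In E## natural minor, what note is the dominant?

B##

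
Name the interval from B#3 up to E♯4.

perfect fourth

The letter names run B→E, a span of 3 letter steps, so the interval is some kind of fourth.
B# to E# is 5 semitones. A perfect fourth is 5, so 5 makes it perfect.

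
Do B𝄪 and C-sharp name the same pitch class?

B## is pitch class 1; C# is pitch class 1.
All spellings map to pitch class 1, so they are enharmonically equivalent.

Yes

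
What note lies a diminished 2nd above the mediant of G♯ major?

The mediant of G# major is B#.
A diminished second (0 semitones) above B# lands on the letter C, giving C.

C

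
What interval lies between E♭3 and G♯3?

augmented third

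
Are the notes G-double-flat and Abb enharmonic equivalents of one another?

No

Gbb is pitch class 5; Abb is pitch class 7.
The pitch classes differ (5 vs. 7), so they are not enharmonic equivalents.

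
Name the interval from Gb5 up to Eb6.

The letter names run G→E, a span of 5 letter steps, so the interval is some kind of sixth.
Gb to Eb is 9 semitones. A major sixth is 9, so 9 makes it major.

major sixth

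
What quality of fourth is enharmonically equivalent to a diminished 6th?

A diminished sixth spans 7 semitones.
A fourth spanning 7 semitones is doubly augmented (the perfect fourth is 5).

doubly augmented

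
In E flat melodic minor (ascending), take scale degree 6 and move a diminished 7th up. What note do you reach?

Scale degree 6 of Eb melodic minor (ascending) is C.
A diminished seventh (9 semitones) above C lands on the letter B, giving Bbb.

Bbb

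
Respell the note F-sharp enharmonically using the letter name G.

Gb

F# is pitch class 6. The letter G alone is pitch class 7.
To reach pitch class 6 from G requires an offset of -1 semitone, i.e. flat: Gb.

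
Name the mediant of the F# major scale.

Degree 3 takes the letter 2 steps above F, which is A.
In major, degree 3 sits 4 semitones above the tonic. F# + 4 semitones is pitch class 10, spelled on A as A#.

A#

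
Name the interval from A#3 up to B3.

minor second

Counting letters A–B gives a second.
A#→B = 1 semitone, 1 narrower than the major second (2), so minor.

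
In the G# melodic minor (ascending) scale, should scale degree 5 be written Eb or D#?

D#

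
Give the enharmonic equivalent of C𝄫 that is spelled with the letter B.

Cbb is pitch class 10. The letter B alone is pitch class 11.
To reach pitch class 10 from B requires an offset of -1 semitone, i.e. flat: Bb.

Bb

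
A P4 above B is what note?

A fourth above B lands on the letter E.
A perfect fourth spans 5 semitones, so B moves to pitch class 4. On the letter E that is E.

E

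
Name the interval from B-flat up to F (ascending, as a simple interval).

perfect fifth

The letter names run B→F, a span of 4 letter steps, so the interval is some kind of fifth.
Bb to F is 7 semitones. A perfect fifth is 7, so 7 makes it perfect.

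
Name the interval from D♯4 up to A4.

The letter names run D→A, a span of 4 letter steps, so the interval is some kind of fifth.
D# to A is 6 semitones. A perfect fifth is 7, so 6 makes it diminished.

diminished fifth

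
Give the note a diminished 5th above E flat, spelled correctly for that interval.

A fifth above E lands on the letter B.
A diminished fifth spans 6 semitones, so Eb moves to pitch class 9. On the letter B that is Bbb.

Bbb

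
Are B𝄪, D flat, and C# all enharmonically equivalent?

Yes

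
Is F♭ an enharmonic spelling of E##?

Fb is pitch class 4; E## is pitch class 6.
The pitch classes differ (4 vs. 6), so they are not enharmonic equivalents.

No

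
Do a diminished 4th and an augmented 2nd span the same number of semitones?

A diminished fourth spans 4 semitones; an augmented second spans 3.
The spans differ, so they are not enharmonic equivalents.

No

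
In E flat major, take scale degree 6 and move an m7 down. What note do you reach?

Scale degree 6 of Eb major is C.
A minor seventh (10 semitones) below C lands on the letter D, giving D.

D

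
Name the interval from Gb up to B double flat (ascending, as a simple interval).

minor third

Counting letters G–A–B gives a third.
Gb→Bbb = 3 semitones, 1 narrower than the major third (4), so minor.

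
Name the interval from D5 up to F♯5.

Counting letters D–E–F gives a third.
D→F# = 4 semitones, exactly the major third.

major third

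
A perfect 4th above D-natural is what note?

D up a perfect fourth is G, so the target letter is G.
From D, a perfect fourth is 5 semitones up: G.

G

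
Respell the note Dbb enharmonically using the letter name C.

C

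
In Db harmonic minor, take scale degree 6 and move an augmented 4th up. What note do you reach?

Scale degree 6 of Db harmonic minor is Bbb.
An augmented fourth (6 semitones) above Bbb lands on the letter E, giving Eb.

Eb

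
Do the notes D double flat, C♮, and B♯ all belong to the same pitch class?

Dbb is pitch class 0; C is pitch class 0; B# is pitch class 0.
All spellings map to pitch class 0, so they are enharmonically equivalent.

Yes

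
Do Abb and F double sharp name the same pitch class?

Abb = pitch class 7 and F## = pitch class 7 — the same pitch class, so they are enharmonic equivalents.

Yes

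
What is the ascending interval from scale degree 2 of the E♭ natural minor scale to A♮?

Scale degree 2 of Eb natural minor is F.
F up to A: letters F→A make it a third; 4 semitones makes it major.

major third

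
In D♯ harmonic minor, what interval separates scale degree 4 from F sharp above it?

Scale degree 4 of D# harmonic minor is G#.
G# up to F#: letters G→F make it a seventh; 10 semitones makes it minor.

minor seventh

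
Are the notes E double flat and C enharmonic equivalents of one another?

No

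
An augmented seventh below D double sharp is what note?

E

A seventh below D lands on the letter E.
An augmented seventh spans 12 semitones, so D## moves to pitch class 4. On the letter E that is E.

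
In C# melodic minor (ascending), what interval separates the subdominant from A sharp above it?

The subdominant of C# melodic minor (ascending) is F#.
F# up to A#: letters F→A make it a third; 4 semitones makes it major.

major third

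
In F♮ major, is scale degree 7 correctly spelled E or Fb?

E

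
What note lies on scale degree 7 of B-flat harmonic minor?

A

Degree 7 takes the letter 6 steps above B, which is A.
In harmonic minor, degree 7 sits 11 semitones above the tonic. Bb + 11 semitones is pitch class 9, spelled on A as A.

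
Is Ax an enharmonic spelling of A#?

No

A## is pitch class 11; A# is pitch class 10.
The pitch classes differ (11 vs. 10), so they are not enharmonic equivalents.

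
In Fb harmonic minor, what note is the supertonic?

Gb

Degree 2 takes the letter 1 step above F, which is G.
In harmonic minor, degree 2 sits 2 semitones above the tonic. Fb + 2 semitones is pitch class 6, spelled on G as Gb.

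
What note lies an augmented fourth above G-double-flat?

Cb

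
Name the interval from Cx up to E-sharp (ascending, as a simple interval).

minor third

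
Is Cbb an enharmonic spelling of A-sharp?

Yes

Cbb = pitch class 10 and A# = pitch class 10 — the same pitch class, so they are enharmonic equivalents.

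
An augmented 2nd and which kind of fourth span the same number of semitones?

doubly diminished

An augmented second spans 3 semitones.
A fourth spanning 3 semitones is doubly diminished (the perfect fourth is 5).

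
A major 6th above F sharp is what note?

A sixth above F lands on the letter D.
A major sixth spans 9 semitones, so F# moves to pitch class 3. On the letter D that is D#.

D#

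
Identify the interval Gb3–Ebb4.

minor sixth

The letter names run G→E, a span of 5 letter steps, so the interval is some kind of sixth.
Gb to Ebb is 8 semitones. A major sixth is 9, so 8 makes it minor.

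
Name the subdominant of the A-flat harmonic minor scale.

Db

Degree 4 takes the letter 3 steps above A, which is D.
In harmonic minor, degree 4 sits 5 semitones above the tonic. Ab + 5 semitones is pitch class 1, spelled on D as Db.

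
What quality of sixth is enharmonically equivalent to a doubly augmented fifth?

major

A doubly augmented fifth spans 9 semitones.
A sixth spanning 9 semitones is major (the major sixth is 9).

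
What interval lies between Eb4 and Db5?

minor seventh

Counting letters E–F–G–A–B–C–D gives a seventh.
Eb→Db = 10 semitones, 1 narrower than the major seventh (11), so minor.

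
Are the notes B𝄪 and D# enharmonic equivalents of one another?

No

Two spellings are enharmonically equivalent only if they share a pitch class.
Here B## → 1, D# → 3; 1 ≠ 3, so they are not.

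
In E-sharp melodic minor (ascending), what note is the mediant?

G#

Degree 3 takes the letter 2 steps above E, which is G.
In melodic minor (ascending), degree 3 sits 3 semitones above the tonic. E# + 3 semitones is pitch class 8, spelled on G as G#.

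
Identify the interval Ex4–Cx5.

The letter names run E→C, a span of 5 letter steps, so the interval is some kind of sixth.
E## to C## is 8 semitones. A major sixth is 9, so 8 makes it minor.

minor sixth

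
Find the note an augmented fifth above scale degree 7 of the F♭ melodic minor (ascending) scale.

B

Scale degree 7 of Fb melodic minor (ascending) is Eb.
An augmented fifth (8 semitones) above Eb lands on the letter B, giving B.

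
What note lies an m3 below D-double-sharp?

D down a major third is Bb, so the target letter is B.
From D##, a minor third is 3 semitones down: B##.

B##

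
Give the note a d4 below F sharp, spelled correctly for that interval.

F down a perfect fourth is C, so the target letter is C.
From F#, a diminished fourth is 4 semitones down: C##.

C##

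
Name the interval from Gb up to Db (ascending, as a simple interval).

The letter names run G→D, a span of 4 letter steps, so the interval is some kind of fifth.
Gb to Db is 7 semitones. A perfect fifth is 7, so 7 makes it perfect.

perfect fifth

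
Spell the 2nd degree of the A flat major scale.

The Ab major scale runs Ab Bb C Db Eb F G.
Degree 2 is Bb.

Bb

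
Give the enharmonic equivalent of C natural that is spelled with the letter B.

C is pitch class 0. The letter B alone is pitch class 11.
To reach pitch class 0 from B requires an offset of +1 semitone, i.e. sharp: B#.

B#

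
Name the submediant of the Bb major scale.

The Bb major scale runs Bb C D Eb F G A.
Degree 6 is G.

G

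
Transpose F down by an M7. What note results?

A seventh below F lands on the letter G.
A major seventh spans 11 semitones, so F moves to pitch class 6. On the letter G that is Gb.

Gb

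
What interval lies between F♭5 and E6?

augmented seventh

The letter names run F→E, a span of 6 letter steps, so the interval is some kind of seventh.
Fb to E is 12 semitones. A major seventh is 11, so 12 makes it augmented.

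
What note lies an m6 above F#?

D

F up a major sixth is D, so the target letter is D.
From F#, a minor sixth is 8 semitones up: D.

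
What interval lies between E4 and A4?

The letter names run E→A, a span of 3 letter steps, so the interval is some kind of fourth.
E to A is 5 semitones. A perfect fourth is 5, so 5 makes it perfect.

perfect fourth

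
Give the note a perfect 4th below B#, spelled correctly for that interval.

F##

B down a perfect fourth is F#, so the target letter is F.
From B#, a perfect fourth is 5 semitones down: F##.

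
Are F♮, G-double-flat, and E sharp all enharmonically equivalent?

Yes

F is pitch class 5; Gbb is pitch class 5; E# is pitch class 5.
All spellings map to pitch class 5, so they are enharmonically equivalent.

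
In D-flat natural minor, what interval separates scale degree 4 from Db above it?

perfect fifth

Scale degree 4 of Db natural minor is Gb.
Gb up to Db: letters G→D make it a fifth; 7 semitones makes it perfect.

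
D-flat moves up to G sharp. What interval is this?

doubly augmented fourth

Counting letters D–E–F–G gives a fourth.
Db→G# = 7 semitones, 2 wider than the perfect fourth (5), so doubly augmented.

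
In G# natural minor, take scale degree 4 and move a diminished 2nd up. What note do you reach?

Db

Scale degree 4 of G# natural minor is C#.
A diminished second (0 semitones) above C# lands on the letter D, giving Db.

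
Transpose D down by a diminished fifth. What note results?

D down a perfect fifth is G, so the target letter is G.
From D, a diminished fifth is 6 semitones down: G#.

G#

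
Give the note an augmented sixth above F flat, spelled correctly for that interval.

D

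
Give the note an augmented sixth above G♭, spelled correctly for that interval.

A sixth above G lands on the letter E.
An augmented sixth spans 10 semitones, so Gb moves to pitch class 4. On the letter E that is E.

E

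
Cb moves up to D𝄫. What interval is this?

minor second

The letter names run C→D, a span of 1 letter step, so the interval is some kind of second.
Cb to Dbb is 1 semitone. A major second is 2, so 1 makes it minor.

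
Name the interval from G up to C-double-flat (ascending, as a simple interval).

doubly diminished fourth

The letter names run G→C, a span of 3 letter steps, so the interval is some kind of fourth.
G to Cbb is 3 semitones. A perfect fourth is 5, so 3 makes it doubly diminished.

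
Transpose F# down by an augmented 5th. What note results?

Bb

A fifth below F lands on the letter B.
An augmented fifth spans 8 semitones, so F# moves to pitch class 10. On the letter B that is Bb.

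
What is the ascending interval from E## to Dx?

Counting letters E–F–G–A–B–C–D gives a seventh.
E##→D## = 10 semitones, 1 narrower than the major seventh (11), so minor.

minor seventh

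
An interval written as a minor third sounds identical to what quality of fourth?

doubly diminished

A minor third spans 3 semitones.
A fourth spanning 3 semitones is doubly diminished (the perfect fourth is 5).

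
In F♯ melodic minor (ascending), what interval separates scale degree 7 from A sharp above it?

perfect fourth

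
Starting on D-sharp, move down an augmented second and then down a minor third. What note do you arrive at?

An augmented second down from D# is C (letter C, 3 semitones down).
A minor third down from C is A (letter A, 3 semitones down).

A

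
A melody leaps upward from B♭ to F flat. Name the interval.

diminished fifth

Counting letters B–C–D–E–F gives a fifth.
Bb→Fb = 6 semitones, 1 narrower than the perfect fifth (7), so diminished.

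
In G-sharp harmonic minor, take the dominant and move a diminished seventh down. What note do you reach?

E##

The dominant of G# harmonic minor is D#.
A diminished seventh (9 semitones) below D# lands on the letter E, giving E##.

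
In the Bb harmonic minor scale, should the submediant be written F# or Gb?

Each scale degree takes a distinct letter name. Degree 6 of a scale on B must use the letter G.
Gb and F# are enharmonically the same pitch, but only Gb uses the letter G, so it is the correct spelling here.

Gb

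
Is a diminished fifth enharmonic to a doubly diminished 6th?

Yes

A diminished fifth spans 6 semitones; a doubly diminished sixth spans 6.
They are enharmonically equivalent.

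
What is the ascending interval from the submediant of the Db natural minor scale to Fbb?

The submediant of Db natural minor is Bbb.
Bbb up to Fbb: letters B→F make it a fifth; 6 semitones makes it diminished.

diminished fifth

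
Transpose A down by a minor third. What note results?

F#

A down a major third is F, so the target letter is F.
From A, a minor third is 3 semitones down: F#.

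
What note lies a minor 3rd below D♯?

B#

A third below D lands on the letter B.
A minor third spans 3 semitones, so D# moves to pitch class 0. On the letter B that is B#.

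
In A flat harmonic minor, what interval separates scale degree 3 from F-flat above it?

Scale degree 3 of Ab harmonic minor is Cb.
Cb up to Fb: letters C→F make it a fourth; 5 semitones makes it perfect.

perfect fourth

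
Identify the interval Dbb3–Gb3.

Counting letters D–E–F–G gives a fourth.
Dbb→Gb = 6 semitones, 1 wider than the perfect fourth (5), so augmented.

augmented fourth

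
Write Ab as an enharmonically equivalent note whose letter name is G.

G#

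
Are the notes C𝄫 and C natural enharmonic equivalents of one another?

Cbb is pitch class 10; C is pitch class 0.
The pitch classes differ (10 vs. 0), so they are not enharmonic equivalents.

No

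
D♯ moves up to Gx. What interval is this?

augmented fourth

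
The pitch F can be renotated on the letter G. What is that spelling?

Gbb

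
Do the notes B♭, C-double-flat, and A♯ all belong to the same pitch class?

Yes

Bb is pitch class 10; Cbb is pitch class 10; A# is pitch class 10.
All spellings map to pitch class 10, so they are enharmonically equivalent.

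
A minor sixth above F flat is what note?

Dbb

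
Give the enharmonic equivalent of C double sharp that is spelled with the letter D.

Plain D sits at the same pitch as C##, so on the letter D the same pitch needs a natural: D.

D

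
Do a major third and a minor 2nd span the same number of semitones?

A major third spans 4 semitones; a minor second spans 1.
The spans differ, so they are not enharmonic equivalents.

No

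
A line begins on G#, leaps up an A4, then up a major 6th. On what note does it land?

A##

An augmented fourth up from G# is C## (letter C, 6 semitones up).
A major sixth up from C## is A## (letter A, 9 semitones up).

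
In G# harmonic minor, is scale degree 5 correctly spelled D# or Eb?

D#

Each scale degree takes a distinct letter name. Degree 5 of a scale on G must use the letter D.
D# and Eb are enharmonically the same pitch, but only D# uses the letter D, so it is the correct spelling here.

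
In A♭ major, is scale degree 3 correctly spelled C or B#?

Each scale degree takes a distinct letter name. Degree 3 of a scale on A must use the letter C.
C and B# are enharmonically the same pitch, but only C uses the letter C, so it is the correct spelling here.

C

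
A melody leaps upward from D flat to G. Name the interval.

augmented fourth

The letter names run D→G, a span of 3 letter steps, so the interval is some kind of fourth.
Db to G is 6 semitones. A perfect fourth is 5, so 6 makes it augmented.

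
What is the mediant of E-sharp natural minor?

G#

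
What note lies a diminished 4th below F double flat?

F down a perfect fourth is C, so the target letter is C.
From Fbb, a diminished fourth is 4 semitones down: Cb.

Cb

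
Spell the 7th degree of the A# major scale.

G##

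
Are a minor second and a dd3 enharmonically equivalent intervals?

Yes

A minor second spans 1 semitone; a doubly diminished third spans 1.
They are enharmonically equivalent.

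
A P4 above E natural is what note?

E up a perfect fourth is A, so the target letter is A.
From E, a perfect fourth is 5 semitones up: A.

A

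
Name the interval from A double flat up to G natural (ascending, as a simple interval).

augmented seventh

The letter names run A→G, a span of 6 letter steps, so the interval is some kind of seventh.
Abb to G is 12 semitones. A major seventh is 11, so 12 makes it augmented.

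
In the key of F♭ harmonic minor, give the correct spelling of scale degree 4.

Bbb

Degree 4 takes the letter 3 steps above F, which is B.
In harmonic minor, degree 4 sits 5 semitones above the tonic. Fb + 5 semitones is pitch class 9, spelled on B as Bbb.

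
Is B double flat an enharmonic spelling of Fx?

Two spellings are enharmonically equivalent only if they share a pitch class.
Here Bbb → 9, F## → 7; 7 ≠ 9, so they are not.

No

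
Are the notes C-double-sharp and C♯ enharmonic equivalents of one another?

No

C## is pitch class 2; C# is pitch class 1.
The pitch classes differ (2 vs. 1), so they are not enharmonic equivalents.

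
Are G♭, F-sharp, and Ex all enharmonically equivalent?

Yes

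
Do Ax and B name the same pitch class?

Yes

A## is pitch class 11; B is pitch class 11.
All spellings map to pitch class 11, so they are enharmonically equivalent.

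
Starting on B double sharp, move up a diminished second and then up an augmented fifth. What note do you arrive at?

G##

A diminished second up from B## is C# (letter C, 0 semitones up).
An augmented fifth up from C# is G## (letter G, 8 semitones up).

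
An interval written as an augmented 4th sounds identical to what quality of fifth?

diminished

An augmented fourth spans 6 semitones.
A fifth spanning 6 semitones is diminished (the perfect fifth is 7).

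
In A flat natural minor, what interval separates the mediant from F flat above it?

perfect fourth

The mediant of Ab natural minor is Cb.
Cb up to Fb: letters C→F make it a fourth; 5 semitones makes it perfect.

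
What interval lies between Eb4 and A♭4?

perfect fourth

Counting letters E–F–G–A gives a fourth.
Eb→Ab = 5 semitones, exactly the perfect fourth.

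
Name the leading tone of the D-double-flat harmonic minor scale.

Cb

Degree 7 takes the letter 6 steps above D, which is C.
In harmonic minor, degree 7 sits 11 semitones above the tonic. Dbb + 11 semitones is pitch class 11, spelled on C as Cb.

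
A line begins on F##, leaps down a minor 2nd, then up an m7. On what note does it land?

D##

A minor second down from F## is E## (letter E, 1 semitone down).
A minor seventh up from E## is D## (letter D, 10 semitones up).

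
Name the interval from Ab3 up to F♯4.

The letter names run A→F, a span of 5 letter steps, so the interval is some kind of sixth.
Ab to F# is 10 semitones. A major sixth is 9, so 10 makes it augmented.

augmented sixth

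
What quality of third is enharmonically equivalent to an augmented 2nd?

An augmented second spans 3 semitones.
A third spanning 3 semitones is minor (the major third is 4).

minor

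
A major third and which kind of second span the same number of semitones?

A major third spans 4 semitones.
A second spanning 4 semitones is doubly augmented (the major second is 2).

doubly augmented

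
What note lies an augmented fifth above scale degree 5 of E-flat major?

Scale degree 5 of Eb major is Bb.
An augmented fifth (8 semitones) above Bb lands on the letter F, giving F#.

F#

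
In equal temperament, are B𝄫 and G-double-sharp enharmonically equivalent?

Bbb = pitch class 9 and G## = pitch class 9 — the same pitch class, so they are enharmonic equivalents.

Yes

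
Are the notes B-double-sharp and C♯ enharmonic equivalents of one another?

B## is pitch class 1; C# is pitch class 1.
All spellings map to pitch class 1, so they are enharmonically equivalent.

Yes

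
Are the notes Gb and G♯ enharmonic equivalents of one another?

No

Two spellings are enharmonically equivalent only if they share a pitch class.
Here Gb → 6, G# → 8; 6 ≠ 8, so they are not.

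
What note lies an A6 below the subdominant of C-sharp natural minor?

The subdominant of C# natural minor is F#.
An augmented sixth (10 semitones) below F# lands on the letter A, giving Ab.

Ab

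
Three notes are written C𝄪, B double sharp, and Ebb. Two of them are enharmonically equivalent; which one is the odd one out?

In 12-tone equal temperament, enharmonic equivalents share a pitch class. C## is pitch class 2; B## is pitch class 1; Ebb is pitch class 2.
C## and Ebb share pitch class 2, while B## is pitch class 1.

B##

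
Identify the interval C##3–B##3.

major seventh

The letter names run C→B, a span of 6 letter steps, so the interval is some kind of seventh.
C## to B## is 11 semitones. A major seventh is 11, so 11 makes it major.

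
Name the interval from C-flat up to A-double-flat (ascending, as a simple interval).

The letter names run C→A, a span of 5 letter steps, so the interval is some kind of sixth.
Cb to Abb is 8 semitones. A major sixth is 9, so 8 makes it minor.

minor sixth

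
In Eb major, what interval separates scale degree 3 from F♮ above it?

Scale degree 3 of Eb major is G.
G up to F: letters G→F make it a seventh; 10 semitones makes it minor.

minor seventh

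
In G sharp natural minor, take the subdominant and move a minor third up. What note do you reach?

The subdominant of G# natural minor is C#.
A minor third (3 semitones) above C# lands on the letter E, giving E.

E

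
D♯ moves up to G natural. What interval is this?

The letter names run D→G, a span of 3 letter steps, so the interval is some kind of fourth.
D# to G is 4 semitones. A perfect fourth is 5, so 4 makes it diminished.

diminished fourth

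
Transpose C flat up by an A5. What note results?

A fifth above C lands on the letter G.
An augmented fifth spans 8 semitones, so Cb moves to pitch class 7. On the letter G that is G.

G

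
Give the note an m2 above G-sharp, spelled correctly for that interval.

A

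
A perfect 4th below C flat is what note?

Gb

A fourth below C lands on the letter G.
A perfect fourth spans 5 semitones, so Cb moves to pitch class 6. On the letter G that is Gb.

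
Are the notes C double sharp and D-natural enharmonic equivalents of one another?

C## = pitch class 2 and D = pitch class 2 — the same pitch class, so they are enharmonic equivalents.

Yes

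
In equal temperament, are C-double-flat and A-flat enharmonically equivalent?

Two spellings are enharmonically equivalent only if they share a pitch class.
Here Cbb → 10, Ab → 8; 8 ≠ 10, so they are not.

No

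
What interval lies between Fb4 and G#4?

doubly augmented second

The letter names run F→G, a span of 1 letter step, so the interval is some kind of second.
Fb to G# is 4 semitones. A major second is 2, so 4 makes it doubly augmented.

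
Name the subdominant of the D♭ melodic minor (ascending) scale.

Degree 4 takes the letter 3 steps above D, which is G.
In melodic minor (ascending), degree 4 sits 5 semitones above the tonic. Db + 5 semitones is pitch class 6, spelled on G as Gb.

Gb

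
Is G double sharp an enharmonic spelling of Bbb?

Yes

G## is pitch class 9; Bbb is pitch class 9.
All spellings map to pitch class 9, so they are enharmonically equivalent.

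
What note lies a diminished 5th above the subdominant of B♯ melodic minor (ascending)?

B

The subdominant of B# melodic minor (ascending) is E#.
A diminished fifth (6 semitones) above E# lands on the letter B, giving B.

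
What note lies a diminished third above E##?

A third above E lands on the letter G.
A diminished third spans 2 semitones, so E## moves to pitch class 8. On the letter G that is G#.

G#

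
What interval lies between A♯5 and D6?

diminished fourth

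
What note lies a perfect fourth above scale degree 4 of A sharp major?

G#

Scale degree 4 of A# major is D#.
A perfect fourth (5 semitones) above D# lands on the letter G, giving G#.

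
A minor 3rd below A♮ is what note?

A down a major third is F, so the target letter is F.
From A, a minor third is 3 semitones down: F#.

F#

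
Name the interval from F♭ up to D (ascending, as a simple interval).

Counting letters F–G–A–B–C–D gives a sixth.
Fb→D = 10 semitones, 1 wider than the major sixth (9), so augmented.

augmented sixth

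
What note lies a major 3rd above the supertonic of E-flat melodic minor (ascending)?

A

The supertonic of Eb melodic minor (ascending) is F.
A major third (4 semitones) above F lands on the letter A, giving A.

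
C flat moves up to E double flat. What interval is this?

The letter names run C→E, a span of 2 letter steps, so the interval is some kind of third.
Cb to Ebb is 3 semitones. A major third is 4, so 3 makes it minor.

minor third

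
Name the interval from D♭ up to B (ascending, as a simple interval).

The letter names run D→B, a span of 5 letter steps, so the interval is some kind of sixth.
Db to B is 10 semitones. A major sixth is 9, so 10 makes it augmented.

augmented sixth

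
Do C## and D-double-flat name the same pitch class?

Two spellings are enharmonically equivalent only if they share a pitch class.
Here C## → 2, Dbb → 0; 0 ≠ 2, so they are not.

No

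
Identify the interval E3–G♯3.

major third

The letter names run E→G, a span of 2 letter steps, so the interval is some kind of third.
E to G# is 4 semitones. A major third is 4, so 4 makes it major.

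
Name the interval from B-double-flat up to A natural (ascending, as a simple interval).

augmented seventh

Counting letters B–C–D–E–F–G–A gives a seventh.
Bbb→A = 12 semitones, 1 wider than the major seventh (11), so augmented.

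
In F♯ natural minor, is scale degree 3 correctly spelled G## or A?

Each scale degree takes a distinct letter name. Degree 3 of a scale on F must use the letter A.
A and G## are enharmonically the same pitch, but only A uses the letter A, so it is the correct spelling here.

A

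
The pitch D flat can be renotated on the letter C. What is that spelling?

Db is pitch class 1. The letter C alone is pitch class 0.
To reach pitch class 1 from C requires an offset of +1 semitone, i.e. sharp: C#.

C#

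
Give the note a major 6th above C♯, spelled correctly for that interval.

A#

A sixth above C lands on the letter A.
A major sixth spans 9 semitones, so C# moves to pitch class 10. On the letter A that is A#.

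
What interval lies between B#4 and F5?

Counting letters B–C–D–E–F gives a fifth.
B#→F = 5 semitones, 2 narrower than the perfect fifth (7), so doubly diminished.

doubly diminished fifth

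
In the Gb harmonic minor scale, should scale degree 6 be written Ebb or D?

Ebb

Each scale degree takes a distinct letter name. Degree 6 of a scale on G must use the letter E.
Ebb and D are enharmonically the same pitch, but only Ebb uses the letter E, so it is the correct spelling here.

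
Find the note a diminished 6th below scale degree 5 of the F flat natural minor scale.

E

Scale degree 5 of Fb natural minor is Cb.
A diminished sixth (7 semitones) below Cb lands on the letter E, giving E.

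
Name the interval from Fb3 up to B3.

doubly augmented fourth

Counting letters F–G–A–B gives a fourth.
Fb→B = 7 semitones, 2 wider than the perfect fourth (5), so doubly augmented.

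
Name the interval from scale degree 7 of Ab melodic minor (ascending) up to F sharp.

Scale degree 7 of Ab melodic minor (ascending) is G.
G up to F#: letters G→F make it a seventh; 11 semitones makes it major.

major seventh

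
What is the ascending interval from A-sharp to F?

Counting letters A–B–C–D–E–F gives a sixth.
A#→F = 7 semitones, 2 narrower than the major sixth (9), so diminished.

diminished sixth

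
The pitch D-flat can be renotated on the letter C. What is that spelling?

Db is pitch class 1. The letter C alone is pitch class 0.
To reach pitch class 1 from C requires an offset of +1 semitone, i.e. sharp: C#.

C#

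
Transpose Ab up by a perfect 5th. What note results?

A up a perfect fifth is E, so the target letter is E.
From Ab, a perfect fifth is 7 semitones up: Eb.

Eb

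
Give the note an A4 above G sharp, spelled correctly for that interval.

C##

G up a perfect fourth is C, so the target letter is C.
From G#, an augmented fourth is 6 semitones up: C##.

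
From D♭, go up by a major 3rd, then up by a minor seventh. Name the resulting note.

A major third up from Db is F (letter F, 4 semitones up).
A minor seventh up from F is Eb (letter E, 10 semitones up).

Eb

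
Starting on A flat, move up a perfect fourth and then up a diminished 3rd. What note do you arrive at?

Fbb

A perfect fourth up from Ab is Db (letter D, 5 semitones up).
A diminished third up from Db is Fbb (letter F, 2 semitones up).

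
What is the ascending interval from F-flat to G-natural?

The letter names run F→G, a span of 1 letter step, so the interval is some kind of second.
Fb to G is 3 semitones. A major second is 2, so 3 makes it augmented.

augmented second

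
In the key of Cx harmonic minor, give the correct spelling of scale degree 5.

The C## harmonic minor scale runs C## D## E# F## G## A# B##.
Degree 5 is G##.

G##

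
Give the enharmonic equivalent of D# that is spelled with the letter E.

D# is pitch class 3. The letter E alone is pitch class 4.
To reach pitch class 3 from E requires an offset of -1 semitone, i.e. flat: Eb.

Eb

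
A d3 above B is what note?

Db

A third above B lands on the letter D.
A diminished third spans 2 semitones, so B moves to pitch class 1. On the letter D that is Db.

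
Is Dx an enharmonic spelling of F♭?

D## = pitch class 4 and Fb = pitch class 4 — the same pitch class, so they are enharmonic equivalents.

Yes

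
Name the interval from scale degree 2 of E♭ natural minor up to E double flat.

diminished seventh

Scale degree 2 of Eb natural minor is F.
F up to Ebb: letters F→E make it a seventh; 9 semitones makes it diminished.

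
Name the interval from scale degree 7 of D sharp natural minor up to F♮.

diminished fourth

Scale degree 7 of D# natural minor is C#.
C# up to F: letters C→F make it a fourth; 4 semitones makes it diminished.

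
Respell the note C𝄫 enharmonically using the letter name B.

Bb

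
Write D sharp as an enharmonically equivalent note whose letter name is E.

Eb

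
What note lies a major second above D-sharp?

E#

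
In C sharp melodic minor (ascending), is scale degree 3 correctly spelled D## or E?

Each scale degree takes a distinct letter name. Degree 3 of a scale on C must use the letter E.
E and D## are enharmonically the same pitch, but only E uses the letter E, so it is the correct spelling here.

E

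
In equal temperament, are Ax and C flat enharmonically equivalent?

A## is pitch class 11; Cb is pitch class 11.
All spellings map to pitch class 11, so they are enharmonically equivalent.

Yes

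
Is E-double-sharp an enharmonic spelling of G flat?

Yes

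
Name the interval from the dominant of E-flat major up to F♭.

diminished fifth

The dominant of Eb major is Bb.
Bb up to Fb: letters B→F make it a fifth; 6 semitones makes it diminished.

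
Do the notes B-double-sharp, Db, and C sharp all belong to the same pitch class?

Yes

B## = pitch class 1 and Db = pitch class 1 and C# = pitch class 1 — the same pitch class, so they are enharmonic equivalents.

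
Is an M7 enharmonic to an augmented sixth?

A major seventh spans 11 semitones; an augmented sixth spans 10.
The spans differ, so they are not enharmonic equivalents.

No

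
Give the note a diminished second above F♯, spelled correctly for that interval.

A second above F lands on the letter G.
A diminished second spans 0 semitones, so F# moves to pitch class 6. On the letter G that is Gb.

Gb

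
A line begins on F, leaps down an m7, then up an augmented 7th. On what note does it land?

A minor seventh down from F is G (letter G, 10 semitones down).
An augmented seventh up from G is F## (letter F, 12 semitones up).

F##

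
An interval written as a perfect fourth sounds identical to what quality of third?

augmented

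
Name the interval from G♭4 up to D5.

augmented fifth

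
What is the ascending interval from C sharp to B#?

major seventh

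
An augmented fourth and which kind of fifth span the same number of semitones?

diminished

An augmented fourth spans 6 semitones.
A fifth spanning 6 semitones is diminished (the perfect fifth is 7).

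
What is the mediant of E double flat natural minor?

Gbb

The Ebb natural minor scale runs Ebb Fb Gbb Abb Bbb Cbb Dbb.
Degree 3 is Gbb.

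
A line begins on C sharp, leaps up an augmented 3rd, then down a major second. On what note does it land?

D##

An augmented third up from C# is E## (letter E, 5 semitones up).
A major second down from E## is D## (letter D, 2 semitones down).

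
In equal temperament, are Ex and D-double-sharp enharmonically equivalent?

No

E## is pitch class 6; D## is pitch class 4.
The pitch classes differ (6 vs. 4), so they are not enharmonic equivalents.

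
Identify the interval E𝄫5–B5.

doubly augmented fifth

The letter names run E→B, a span of 4 letter steps, so the interval is some kind of fifth.
Ebb to B is 9 semitones. A perfect fifth is 7, so 9 makes it doubly augmented.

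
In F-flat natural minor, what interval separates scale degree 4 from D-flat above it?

major third

Scale degree 4 of Fb natural minor is Bbb.
Bbb up to Db: letters B→D make it a third; 4 semitones makes it major.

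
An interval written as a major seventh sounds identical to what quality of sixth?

A major seventh spans 11 semitones.
A sixth spanning 11 semitones is doubly augmented (the major sixth is 9).

doubly augmented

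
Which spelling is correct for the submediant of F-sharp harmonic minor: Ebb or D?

D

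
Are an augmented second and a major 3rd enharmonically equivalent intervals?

No

An augmented second spans 3 semitones; a major third spans 4.
The spans differ, so they are not enharmonic equivalents.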